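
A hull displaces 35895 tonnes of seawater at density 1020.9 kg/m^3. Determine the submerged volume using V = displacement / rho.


Formula: V = mass / rho
Step 1 — convert tonnes to kg: 35895 t * 1000 = 35895000 kg
Step 2 — V = 35895000 / 1020.9 ≈ 35160 m^3 (5 s.f.)

35160 m^3


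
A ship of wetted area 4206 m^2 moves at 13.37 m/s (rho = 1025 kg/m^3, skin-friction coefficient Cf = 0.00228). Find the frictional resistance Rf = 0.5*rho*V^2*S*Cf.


Formula: Rf = 0.5 * rho * V^2 * S * Cf
Step 1 — V^2 = 13.37^2 = 178.7569
Step 2 — 0.5 * rho * V^2 = 0.5 * 1025 * 178.7569 = 91612.91125
Step 3 — Rf = 91612.91125 * 4206 * 0.00228 ≈ 878540 N (5 s.f.)

878540 N


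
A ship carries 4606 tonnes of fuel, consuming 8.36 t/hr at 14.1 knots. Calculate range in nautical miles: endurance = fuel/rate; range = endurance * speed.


Formula: endurance = fuel / rate; range = endurance * speed
Step 1 — endurance = 4606 / 8.36 = 550.9569 hours
Step 2 — range = 550.9569 * 14.1 ≈ 7768.5 nautical miles (5 s.f.)

7768.5 NM


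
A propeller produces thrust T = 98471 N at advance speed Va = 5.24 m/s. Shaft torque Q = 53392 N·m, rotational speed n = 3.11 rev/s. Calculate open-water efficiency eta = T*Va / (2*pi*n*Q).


Formula: eta = T * Va / (2 * pi * n * Q)
Step 1 — numerator = T * Va = 98471 * 5.24 = 515988.04
Step 2 — 2 * pi * n = 2 * pi * 3.11 = 19.540706
Step 3 — denominator = 19.540706 * 53392 = 1043317.37
Step 4 — eta = 515988.04 / 1043317.37 ≈ 0.49456 (5 s.f.)

0.49456


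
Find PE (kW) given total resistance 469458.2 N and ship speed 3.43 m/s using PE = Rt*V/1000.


Formula: PE = Rt * V / 1000 (kW)
Step 1 — PE (W) = 469458.2 * 3.43 = 1610241.626 W
Step 2 — PE (kW) = 1610241.626 / 1000 ≈ 1610.2 kW (5 s.f.)

1610.2 kW


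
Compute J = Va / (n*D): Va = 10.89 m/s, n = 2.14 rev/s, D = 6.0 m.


Formula: J = Va / (n * D)
Step 1 — n * D = 2.14 * 6.0 = 12.84
Step 2 — J = 10.89 / 12.84 ≈ 0.84813 (5 s.f.)

0.84813


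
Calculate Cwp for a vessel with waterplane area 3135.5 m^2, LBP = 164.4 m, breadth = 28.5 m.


Formula: Cwp = Aw / (L * B)
Step 1 — L * B = 164.4 * 28.5 = 4685.4 m^2
Step 2 — Cwp = 3135.5 / 4685.4 ≈ 0.66921 (5 s.f.)

0.66921


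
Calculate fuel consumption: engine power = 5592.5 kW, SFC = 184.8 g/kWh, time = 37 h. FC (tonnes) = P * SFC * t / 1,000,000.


Formula: FC (tonnes) = P * SFC * t / 1,000,000
Step 1 — P * SFC * t = 5592.5 * 184.8 * 37 = 38239278.0 g
Step 2 — FC (tonnes) = 38239278.0 / 1,000,000 ≈ 38.239 tonnes (5 s.f.)

38.239 tonnes


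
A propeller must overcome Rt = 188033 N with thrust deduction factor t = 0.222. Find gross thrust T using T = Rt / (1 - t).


Formula: T = Rt / (1 - t)
Step 1 — (1 - t) = 1 - 0.222 = 0.778
Step 2 — T = 188033 / 0.778 ≈ 241690 N (5 s.f.)

241690 N


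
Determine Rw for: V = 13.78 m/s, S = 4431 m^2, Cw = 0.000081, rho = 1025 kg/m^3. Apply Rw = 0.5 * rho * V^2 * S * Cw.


Formula: Rw = 0.5 * rho * V^2 * S * Cw
Step 1 — V^2 = 13.78^2 = 189.8884
Step 2 — 0.5 * rho * V^2 = 0.5 * 1025 * 189.8884 = 97317.805
Step 3 — Rw = 97317.805 * 4431 * 0.000081 ≈ 34928 N (5 s.f.)

34928 N


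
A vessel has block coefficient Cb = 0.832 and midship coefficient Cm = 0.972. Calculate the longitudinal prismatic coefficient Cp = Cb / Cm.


Formula: Cp = Cb / Cm
Substituting: Cp = 0.832 / 0.972
Result: Cp ≈ 0.85597 (5 s.f.)

0.85597


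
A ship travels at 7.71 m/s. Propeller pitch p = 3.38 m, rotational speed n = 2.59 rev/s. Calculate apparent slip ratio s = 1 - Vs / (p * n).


Formula: s = 1 - Vs / (p * n)
Step 1 — p * n = 3.38 * 2.59 = 8.7542
Step 2 — Vs / (p*n) = 7.71 / 8.7542 = 0.88072 (6 d.p.)
Step 3 — s = 1 - 0.88072 = 0.11928

0.11928


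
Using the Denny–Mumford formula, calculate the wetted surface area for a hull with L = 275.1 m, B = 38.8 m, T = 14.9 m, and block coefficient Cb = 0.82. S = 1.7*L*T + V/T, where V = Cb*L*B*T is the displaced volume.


Formula: S = 1.7*L*T + V/T with V = Cb*L*B*T, i.e. S = L * (1.7*T + Cb*B)
Step 1 — 1.7*T = 1.7 * 14.9 = 25.33 m
Step 2 — Cb*B = 0.82 * 38.8 = 31.816 m
Step 3 — 1.7*T + Cb*B = 25.33 + 31.816 = 57.146 m
Step 4 — S = 275.1 * 57.146 ≈ 15721 m^2 (5 s.f.)

15721 m^2


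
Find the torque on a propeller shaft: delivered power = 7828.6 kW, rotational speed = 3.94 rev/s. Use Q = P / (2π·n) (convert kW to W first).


Formula: Q = P_W / (2 * pi * n)
Step 1 — P_W = 7828.6 kW * 1000 = 7828600.0 W
Step 2 — 2 * pi * n = 2 * pi * 3.94 = 24.75575
Step 3 — Q = 7828600.0 / 24.75575 ≈ 316230 N·m (5 s.f.)

316230 N·m


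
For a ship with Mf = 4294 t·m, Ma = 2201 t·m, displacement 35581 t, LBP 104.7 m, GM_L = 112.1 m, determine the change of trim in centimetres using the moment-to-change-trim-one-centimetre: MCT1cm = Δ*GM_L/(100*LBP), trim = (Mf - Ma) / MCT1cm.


Formula: net trimming moment = Mf - Ma; MCT1cm = Δ*GM_L/(100*LBP); trim = net moment / MCT1cm
Step 1 — net trimming moment = 4294 - 2201 = 2093 t·m
Step 2 — MCT1cm = 35581 * 112.1 / (100 * 104.7) = 380.958 t·m/cm
Step 3 — trim = 2093 / 380.958 ≈ 5.4940 cm (5 s.f.)

5.4940 cm


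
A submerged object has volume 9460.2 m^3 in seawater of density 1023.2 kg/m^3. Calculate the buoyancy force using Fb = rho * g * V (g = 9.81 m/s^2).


Formula: Fb = rho * g * V
Substituting: Fb = 1023.2 * 9.81 * 9460.2
Intermediate: 1023.2 * 9.81 = 10037.592
Result: Fb = 10037.592 * 9460.2 ≈ 94958000 N (5 s.f.)

94958000 N


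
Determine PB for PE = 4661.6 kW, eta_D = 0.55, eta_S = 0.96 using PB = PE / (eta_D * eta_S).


Formula: PB = PE / (eta_D * eta_S)
Step 1 — combined efficiency = eta_D * eta_S = 0.55 * 0.96 = 0.528
Step 2 — PB = 4661.6 / 0.528 ≈ 8828.8 kW (5 s.f.)

8828.8 kW


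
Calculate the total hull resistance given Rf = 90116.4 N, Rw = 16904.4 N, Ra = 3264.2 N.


Formula: Rt = Rf + Rw + Ra
Substituting: Rt = 90116.4 + 16904.4 + 3264.2
Result: Rt = 110285.0 N

110285.0 N


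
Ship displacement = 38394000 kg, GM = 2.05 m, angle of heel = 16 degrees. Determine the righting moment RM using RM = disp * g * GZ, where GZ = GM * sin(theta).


Formula: GZ = GM * sin(theta); RM = disp * g * GZ
Step 1 — GZ = 2.05 * sin(16°) = 2.05 * 0.275637 = 0.565056 m
Step 2 — RM = 38394000 * 9.81 * 0.565056 ≈ 212830000 N·m (5 s.f.)

212830000 N·m


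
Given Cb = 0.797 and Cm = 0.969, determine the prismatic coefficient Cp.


Formula: Cp = Cb / Cm
Substituting: Cp = 0.797 / 0.969
Result: Cp ≈ 0.82250 (5 s.f.)

0.82250


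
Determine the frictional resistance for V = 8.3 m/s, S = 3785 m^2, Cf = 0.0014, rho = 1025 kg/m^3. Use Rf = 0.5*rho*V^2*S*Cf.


Formula: Rf = 0.5 * rho * V^2 * S * Cf
Step 1 — V^2 = 8.3^2 = 68.89
Step 2 — 0.5 * rho * V^2 = 0.5 * 1025 * 68.89 = 35306.125
Step 3 — Rf = 35306.125 * 3785 * 0.0014 ≈ 187090 N (5 s.f.)

187090 N


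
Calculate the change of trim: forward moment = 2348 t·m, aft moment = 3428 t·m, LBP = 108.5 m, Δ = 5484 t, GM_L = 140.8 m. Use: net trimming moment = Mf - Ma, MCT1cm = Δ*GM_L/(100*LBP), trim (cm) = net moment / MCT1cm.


Formula: net trimming moment = Mf - Ma; MCT1cm = Δ*GM_L/(100*LBP); trim = net moment / MCT1cm
Step 1 — net trimming moment = 2348 - 3428 = -1080 t·m
Step 2 — MCT1cm = 5484 * 140.8 / (100 * 108.5) = 71.1656 t·m/cm
Step 3 — trim = -1080 / 71.1656 ≈ -15.176 cm (5 s.f.)

-15.176 cm


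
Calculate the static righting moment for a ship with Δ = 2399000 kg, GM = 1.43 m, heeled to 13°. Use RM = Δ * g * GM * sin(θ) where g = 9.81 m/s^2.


Formula: GZ = GM * sin(theta); RM = disp * g * GZ
Step 1 — GZ = 1.43 * sin(13°) = 1.43 * 0.224951 = 0.32168 m
Step 2 — RM = 2399000 * 9.81 * 0.32168 ≈ 7570500 N·m (5 s.f.)

7570500 N·m


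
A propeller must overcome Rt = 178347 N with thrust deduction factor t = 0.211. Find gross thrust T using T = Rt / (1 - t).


Formula: T = Rt / (1 - t)
Step 1 — (1 - t) = 1 - 0.211 = 0.789
Step 2 — T = 178347 / 0.789 ≈ 226040 N (5 s.f.)

226040 N


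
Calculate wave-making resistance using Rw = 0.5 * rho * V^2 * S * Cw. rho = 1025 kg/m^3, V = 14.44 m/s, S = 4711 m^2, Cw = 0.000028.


Formula: Rw = 0.5 * rho * V^2 * S * Cw
Step 1 — V^2 = 14.44^2 = 208.5136
Step 2 — 0.5 * rho * V^2 = 0.5 * 1025 * 208.5136 = 106863.22
Step 3 — Rw = 106863.22 * 4711 * 0.000028 ≈ 14096 N (5 s.f.)

14096 N


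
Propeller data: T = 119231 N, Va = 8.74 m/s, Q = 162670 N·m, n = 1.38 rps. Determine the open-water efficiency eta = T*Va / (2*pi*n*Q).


Formula: eta = T * Va / (2 * pi * n * Q)
Step 1 — numerator = T * Va = 119231 * 8.74 = 1042078.94
Step 2 — 2 * pi * n = 2 * pi * 1.38 = 8.670796
Step 3 — denominator = 8.670796 * 162670 = 1410478.39
Step 4 — eta = 1042078.94 / 1410478.39 ≈ 0.73881 (5 s.f.)

0.73881


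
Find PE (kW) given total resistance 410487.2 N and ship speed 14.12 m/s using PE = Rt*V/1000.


Formula: PE = Rt * V / 1000 (kW)
Step 1 — PE (W) = 410487.2 * 14.12 = 5796079.264 W
Step 2 — PE (kW) = 5796079.264 / 1000 ≈ 5796.1 kW (5 s.f.)

5796.1 kW


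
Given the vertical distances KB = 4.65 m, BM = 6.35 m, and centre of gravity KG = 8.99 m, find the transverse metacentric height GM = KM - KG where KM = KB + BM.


Formula: GM = KB + BM - KG
Step 1 — KM = KB + BM = 4.65 + 6.35 = 11.0 m
Step 2 — GM = KM - KG = 11.0 - 8.99 = 2.01 m

2.01 m


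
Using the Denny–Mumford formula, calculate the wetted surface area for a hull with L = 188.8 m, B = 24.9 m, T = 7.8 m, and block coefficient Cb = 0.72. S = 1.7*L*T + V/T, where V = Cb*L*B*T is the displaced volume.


Formula: S = 1.7*L*T + V/T with V = Cb*L*B*T, i.e. S = L * (1.7*T + Cb*B)
Step 1 — 1.7*T = 1.7 * 7.8 = 13.26 m
Step 2 — Cb*B = 0.72 * 24.9 = 17.928 m
Step 3 — 1.7*T + Cb*B = 13.26 + 17.928 = 31.188 m
Step 4 — S = 188.8 * 31.188 ≈ 5888.3 m^2 (5 s.f.)

5888.3 m^2


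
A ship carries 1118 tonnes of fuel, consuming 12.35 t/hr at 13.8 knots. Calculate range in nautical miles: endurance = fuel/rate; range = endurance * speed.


Formula: endurance = fuel / rate; range = endurance * speed
Step 1 — endurance = 1118 / 12.35 = 90.5263 hours
Step 2 — range = 90.5263 * 13.8 ≈ 1249.3 nautical miles (5 s.f.)

1249.3 NM


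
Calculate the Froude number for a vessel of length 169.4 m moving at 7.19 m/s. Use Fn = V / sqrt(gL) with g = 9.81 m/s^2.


Formula: Fn = V / sqrt(g * L)
Step 1 — g * L = 9.81 * 169.4 = 1661.814
Step 2 — sqrt(g * L) = sqrt(1661.814) = 40.765353
Step 3 — Fn = 7.19 / 40.765353 ≈ 0.17638 (5 s.f.)

0.17638


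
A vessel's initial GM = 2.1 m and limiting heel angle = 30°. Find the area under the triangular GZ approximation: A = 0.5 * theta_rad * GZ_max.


Formula: GZ_max = GM * sin(theta); Area = 0.5 * theta_rad * GZ_max
Step 1 — GZ_max = 2.1 * sin(30°) = 2.1 * 0.5 = 1.05 m
Step 2 — theta_rad = 30 * pi/180 = 0.523599 rad
Step 3 — Area = 0.5 * 0.523599 * 1.05 ≈ 0.27489 m·rad (5 s.f.)

0.27489 m·rad


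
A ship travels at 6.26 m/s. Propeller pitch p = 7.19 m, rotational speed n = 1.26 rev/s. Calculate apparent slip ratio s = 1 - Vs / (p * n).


Formula: s = 1 - Vs / (p * n)
Step 1 — p * n = 7.19 * 1.26 = 9.0594
Step 2 — Vs / (p*n) = 6.26 / 9.0594 = 0.690995 (6 d.p.)
Step 3 — s = 1 - 0.690995 = 0.309005

0.309005


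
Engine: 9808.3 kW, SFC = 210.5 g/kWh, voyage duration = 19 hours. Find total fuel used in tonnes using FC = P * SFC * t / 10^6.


Formula: FC (tonnes) = P * SFC * t / 1,000,000
Step 1 — P * SFC * t = 9808.3 * 210.5 * 19 = 39228295.85 g
Step 2 — FC (tonnes) = 39228295.85 / 1,000,000 ≈ 39.228 tonnes (5 s.f.)

39.228 tonnes


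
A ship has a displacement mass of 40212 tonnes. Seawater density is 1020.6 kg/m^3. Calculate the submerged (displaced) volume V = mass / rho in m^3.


Formula: V = mass / rho
Step 1 — convert tonnes to kg: 40212 t * 1000 = 40212000 kg
Step 2 — V = 40212000 / 1020.6 ≈ 39400 m^3 (5 s.f.)

39400 m^3


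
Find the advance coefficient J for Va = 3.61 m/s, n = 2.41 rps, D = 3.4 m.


Formula: J = Va / (n * D)
Step 1 — n * D = 2.41 * 3.4 = 8.194
Step 2 — J = 3.61 / 8.194 ≈ 0.44057 (5 s.f.)

0.44057


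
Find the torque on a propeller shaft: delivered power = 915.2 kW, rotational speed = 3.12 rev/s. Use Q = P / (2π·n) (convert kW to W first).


Formula: Q = P_W / (2 * pi * n)
Step 1 — P_W = 915.2 kW * 1000 = 915200.0 W
Step 2 — 2 * pi * n = 2 * pi * 3.12 = 19.603538
Step 3 — Q = 915200.0 / 19.603538 ≈ 46685 N·m (5 s.f.)

46685 N·m


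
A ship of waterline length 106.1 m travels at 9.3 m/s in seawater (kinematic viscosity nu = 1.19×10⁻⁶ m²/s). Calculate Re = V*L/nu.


Formula: Re = V * L / nu
Step 1 — V * L = 9.3 * 106.1 = 986.73 m^2/s
Step 2 — Re = 986.73 / 1.19e-6 = 8.29e+08

8.29e+08


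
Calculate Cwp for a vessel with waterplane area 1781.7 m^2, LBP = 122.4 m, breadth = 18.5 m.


Formula: Cwp = Aw / (L * B)
Step 1 — L * B = 122.4 * 18.5 = 2264.4 m^2
Step 2 — Cwp = 1781.7 / 2264.4 ≈ 0.78683 (5 s.f.)

0.78683


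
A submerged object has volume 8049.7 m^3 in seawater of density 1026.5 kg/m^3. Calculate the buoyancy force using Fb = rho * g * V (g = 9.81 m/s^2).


Formula: Fb = rho * g * V
Substituting: Fb = 1026.5 * 9.81 * 8049.7
Intermediate: 1026.5 * 9.81 = 10069.965
Result: Fb = 10069.965 * 8049.7 ≈ 81060000 N (5 s.f.)

81060000 N


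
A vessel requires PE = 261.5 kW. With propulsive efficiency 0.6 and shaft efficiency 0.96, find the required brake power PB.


Formula: PB = PE / (eta_D * eta_S)
Step 1 — combined efficiency = eta_D * eta_S = 0.6 * 0.96 = 0.576
Step 2 — PB = 261.5 / 0.576 ≈ 453.99 kW (5 s.f.)

453.99 kW


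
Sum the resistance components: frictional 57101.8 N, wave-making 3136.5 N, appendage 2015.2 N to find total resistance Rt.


Formula: Rt = Rf + Rw + Ra
Substituting: Rt = 57101.8 + 3136.5 + 2015.2
Result: Rt = 62253.5 N

62253.5 N


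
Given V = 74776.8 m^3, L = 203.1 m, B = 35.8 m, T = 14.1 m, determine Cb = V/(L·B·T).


Formula: Cb = V / (L * B * T)
Step 1 — L * B * T = 203.1 * 35.8 * 14.1 = 102520.818 m^3
Step 2 — Cb = 74776.8 / 102520.818 ≈ 0.72938 (5 s.f.)

0.72938


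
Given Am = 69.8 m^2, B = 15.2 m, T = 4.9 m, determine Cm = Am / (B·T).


Formula: Cm = Am / (B * T)
Step 1 — B * T = 15.2 * 4.9 = 74.48 m^2
Step 2 — Cm = 69.8 / 74.48 ≈ 0.93716 (5 s.f.)

0.93716


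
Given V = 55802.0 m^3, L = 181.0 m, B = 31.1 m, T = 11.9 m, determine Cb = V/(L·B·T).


Formula: Cb = V / (L * B * T)
Step 1 — L * B * T = 181.0 * 31.1 * 11.9 = 66986.29 m^3
Step 2 — Cb = 55802.0 / 66986.29 ≈ 0.83304 (5 s.f.)

0.83304


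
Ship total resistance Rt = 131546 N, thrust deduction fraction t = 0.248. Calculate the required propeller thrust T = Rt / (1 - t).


Formula: T = Rt / (1 - t)
Step 1 — (1 - t) = 1 - 0.248 = 0.752
Step 2 — T = 131546 / 0.752 ≈ 174930 N (5 s.f.)

174930 N


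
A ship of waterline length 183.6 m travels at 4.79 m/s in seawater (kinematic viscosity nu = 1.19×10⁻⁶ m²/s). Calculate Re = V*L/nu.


Formula: Re = V * L / nu
Step 1 — V * L = 4.79 * 183.6 = 879.444 m^2/s
Step 2 — Re = 879.444 / 1.19e-6 = 7.39e+08

7.39e+08


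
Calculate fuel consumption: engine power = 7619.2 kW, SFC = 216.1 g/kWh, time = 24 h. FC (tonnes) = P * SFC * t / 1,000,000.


Formula: FC (tonnes) = P * SFC * t / 1,000,000
Step 1 — P * SFC * t = 7619.2 * 216.1 * 24 = 39516218.88 g
Step 2 — FC (tonnes) = 39516218.88 / 1,000,000 ≈ 39.516 tonnes (5 s.f.)

39.516 tonnes


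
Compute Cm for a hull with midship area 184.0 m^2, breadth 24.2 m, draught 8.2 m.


Formula: Cm = Am / (B * T)
Step 1 — B * T = 24.2 * 8.2 = 198.44 m^2
Step 2 — Cm = 184.0 / 198.44 ≈ 0.92723 (5 s.f.)

0.92723


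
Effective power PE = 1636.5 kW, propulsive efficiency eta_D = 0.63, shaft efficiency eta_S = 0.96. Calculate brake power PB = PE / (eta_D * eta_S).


Formula: PB = PE / (eta_D * eta_S)
Step 1 — combined efficiency = eta_D * eta_S = 0.63 * 0.96 = 0.6048
Step 2 — PB = 1636.5 / 0.6048 ≈ 2705.9 kW (5 s.f.)

2705.9 kW


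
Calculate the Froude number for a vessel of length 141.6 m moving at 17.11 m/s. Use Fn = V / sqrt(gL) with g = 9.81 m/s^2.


Formula: Fn = V / sqrt(g * L)
Step 1 — g * L = 9.81 * 141.6 = 1389.096
Step 2 — sqrt(g * L) = sqrt(1389.096) = 37.270578
Step 3 — Fn = 17.11 / 37.270578 ≈ 0.45908 (5 s.f.)

0.45908


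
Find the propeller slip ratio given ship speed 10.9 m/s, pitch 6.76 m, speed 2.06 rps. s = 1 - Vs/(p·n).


Formula: s = 1 - Vs / (p * n)
Step 1 — p * n = 6.76 * 2.06 = 13.9256
Step 2 — Vs / (p*n) = 10.9 / 13.9256 = 0.782731 (6 d.p.)
Step 3 — s = 1 - 0.782731 = 0.217269

0.217269


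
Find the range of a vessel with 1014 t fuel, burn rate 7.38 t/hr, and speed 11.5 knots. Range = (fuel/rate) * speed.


Formula: endurance = fuel / rate; range = endurance * speed
Step 1 — endurance = 1014 / 7.38 = 137.3984 hours
Step 2 — range = 137.3984 * 11.5 ≈ 1580.1 nautical miles (5 s.f.)

1580.1 NM


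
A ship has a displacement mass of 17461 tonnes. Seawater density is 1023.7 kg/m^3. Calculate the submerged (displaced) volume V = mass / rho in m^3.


Formula: V = mass / rho
Step 1 — convert tonnes to kg: 17461 t * 1000 = 17461000 kg
Step 2 — V = 17461000 / 1023.7 ≈ 17057 m^3 (5 s.f.)

17057 m^3


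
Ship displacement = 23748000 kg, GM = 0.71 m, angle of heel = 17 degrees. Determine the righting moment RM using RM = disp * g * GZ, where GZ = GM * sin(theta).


Formula: GZ = GM * sin(theta); RM = disp * g * GZ
Step 1 — GZ = 0.71 * sin(17°) = 0.71 * 0.292372 = 0.207584 m
Step 2 — RM = 23748000 * 9.81 * 0.207584 ≈ 48360000 N·m (5 s.f.)

48360000 N·m


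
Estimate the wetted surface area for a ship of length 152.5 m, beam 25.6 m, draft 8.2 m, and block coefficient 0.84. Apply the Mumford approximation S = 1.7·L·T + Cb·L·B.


Formula: S = 1.7*L*T + V/T with V = Cb*L*B*T, i.e. S = L * (1.7*T + Cb*B)
Step 1 — 1.7*T = 1.7 * 8.2 = 13.94 m
Step 2 — Cb*B = 0.84 * 25.6 = 21.504 m
Step 3 — 1.7*T + Cb*B = 13.94 + 21.504 = 35.444 m
Step 4 — S = 152.5 * 35.444 ≈ 5405.2 m^2 (5 s.f.)

5405.2 m^2


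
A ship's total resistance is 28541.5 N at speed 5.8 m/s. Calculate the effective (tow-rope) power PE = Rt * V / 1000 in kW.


Formula: PE = Rt * V / 1000 (kW)
Step 1 — PE (W) = 28541.5 * 5.8 = 165540.7 W
Step 2 — PE (kW) = 165540.7 / 1000 ≈ 165.54 kW (5 s.f.)

165.54 kW


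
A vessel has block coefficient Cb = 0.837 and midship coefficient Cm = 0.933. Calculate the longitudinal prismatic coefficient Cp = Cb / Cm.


Formula: Cp = Cb / Cm
Substituting: Cp = 0.837 / 0.933
Result: Cp ≈ 0.89711 (5 s.f.)

0.89711


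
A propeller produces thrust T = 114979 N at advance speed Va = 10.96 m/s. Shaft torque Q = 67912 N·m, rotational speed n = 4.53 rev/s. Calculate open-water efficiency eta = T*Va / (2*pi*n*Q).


Formula: eta = T * Va / (2 * pi * n * Q)
Step 1 — numerator = T * Va = 114979 * 10.96 = 1260169.84
Step 2 — 2 * pi * n = 2 * pi * 4.53 = 28.462829
Step 3 — denominator = 28.462829 * 67912 = 1932967.64
Step 4 — eta = 1260169.84 / 1932967.64 ≈ 0.65194 (5 s.f.)

0.65194


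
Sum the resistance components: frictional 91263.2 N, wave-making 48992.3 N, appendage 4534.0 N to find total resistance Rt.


Formula: Rt = Rf + Rw + Ra
Substituting: Rt = 91263.2 + 48992.3 + 4534.0
Result: Rt = 144789.5 N

144789.5 N


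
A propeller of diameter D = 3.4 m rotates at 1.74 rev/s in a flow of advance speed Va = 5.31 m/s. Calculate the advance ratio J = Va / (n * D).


Formula: J = Va / (n * D)
Step 1 — n * D = 1.74 * 3.4 = 5.916
Step 2 — J = 5.31 / 5.916 ≈ 0.89757 (5 s.f.)

0.89757


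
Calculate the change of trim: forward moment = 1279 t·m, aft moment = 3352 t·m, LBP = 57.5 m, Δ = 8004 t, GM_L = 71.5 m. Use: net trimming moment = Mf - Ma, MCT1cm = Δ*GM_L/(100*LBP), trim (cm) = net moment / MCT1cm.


Formula: net trimming moment = Mf - Ma; MCT1cm = Δ*GM_L/(100*LBP); trim = net moment / MCT1cm
Step 1 — net trimming moment = 1279 - 3352 = -2073 t·m
Step 2 — MCT1cm = 8004 * 71.5 / (100 * 57.5) = 99.528 t·m/cm
Step 3 — trim = -2073 / 99.528 ≈ -20.828 cm (5 s.f.)

-20.828 cm


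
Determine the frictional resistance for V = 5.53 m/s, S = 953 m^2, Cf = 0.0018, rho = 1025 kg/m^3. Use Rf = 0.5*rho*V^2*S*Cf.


Formula: Rf = 0.5 * rho * V^2 * S * Cf
Step 1 — V^2 = 5.53^2 = 30.5809
Step 2 — 0.5 * rho * V^2 = 0.5 * 1025 * 30.5809 = 15672.71125
Step 3 — Rf = 15672.71125 * 953 * 0.0018 ≈ 26885 N (5 s.f.)

26885 N


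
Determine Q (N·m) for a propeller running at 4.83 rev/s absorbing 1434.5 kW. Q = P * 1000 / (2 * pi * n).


Formula: Q = P_W / (2 * pi * n)
Step 1 — P_W = 1434.5 kW * 1000 = 1434500.0 W
Step 2 — 2 * pi * n = 2 * pi * 4.83 = 30.347785
Step 3 — Q = 1434500.0 / 30.347785 ≈ 47269 N·m (5 s.f.)

47269 N·m


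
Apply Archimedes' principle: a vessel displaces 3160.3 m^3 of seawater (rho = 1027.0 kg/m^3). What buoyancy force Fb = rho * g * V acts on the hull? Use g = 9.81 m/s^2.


Formula: Fb = rho * g * V
Substituting: Fb = 1027.0 * 9.81 * 3160.3
Intermediate: 1027.0 * 9.81 = 10074.87
Result: Fb = 10074.87 * 3160.3 ≈ 31840000 N (5 s.f.)

31840000 N


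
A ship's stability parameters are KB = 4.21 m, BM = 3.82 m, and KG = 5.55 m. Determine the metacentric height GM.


Formula: GM = KB + BM - KG
Step 1 — KM = KB + BM = 4.21 + 3.82 = 8.03 m
Step 2 — GM = KM - KG = 8.03 - 5.55 = 2.48 m

2.48 m


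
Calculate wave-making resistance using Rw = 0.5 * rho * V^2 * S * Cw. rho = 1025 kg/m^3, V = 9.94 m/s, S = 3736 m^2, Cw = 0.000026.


Formula: Rw = 0.5 * rho * V^2 * S * Cw
Step 1 — V^2 = 9.94^2 = 98.8036
Step 2 — 0.5 * rho * V^2 = 0.5 * 1025 * 98.8036 = 50636.845
Step 3 — Rw = 50636.845 * 3736 * 0.000026 ≈ 4918.7 N (5 s.f.)

4918.7 N


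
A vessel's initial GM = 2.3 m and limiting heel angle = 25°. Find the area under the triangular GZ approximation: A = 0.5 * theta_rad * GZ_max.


Formula: GZ_max = GM * sin(theta); Area = 0.5 * theta_rad * GZ_max
Step 1 — GZ_max = 2.3 * sin(25°) = 2.3 * 0.422618 = 0.972021 m
Step 2 — theta_rad = 25 * pi/180 = 0.436332 rad
Step 3 — Area = 0.5 * 0.436332 * 0.972021 ≈ 0.21206 m·rad (5 s.f.)

0.21206 m·rad


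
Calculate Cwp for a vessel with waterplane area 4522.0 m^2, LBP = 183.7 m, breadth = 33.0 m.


Formula: Cwp = Aw / (L * B)
Step 1 — L * B = 183.7 * 33.0 = 6062.1 m^2
Step 2 — Cwp = 4522.0 / 6062.1 ≈ 0.74595 (5 s.f.)

0.74595


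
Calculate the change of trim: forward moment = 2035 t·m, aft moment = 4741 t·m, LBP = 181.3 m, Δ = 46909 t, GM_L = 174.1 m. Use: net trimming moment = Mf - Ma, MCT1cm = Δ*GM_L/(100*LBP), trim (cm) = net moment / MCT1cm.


Formula: net trimming moment = Mf - Ma; MCT1cm = Δ*GM_L/(100*LBP); trim = net moment / MCT1cm
Step 1 — net trimming moment = 2035 - 4741 = -2706 t·m
Step 2 — MCT1cm = 46909 * 174.1 / (100 * 181.3) = 450.4609 t·m/cm
Step 3 — trim = -2706 / 450.4609 ≈ -6.0072 cm (5 s.f.)

-6.0072 cm


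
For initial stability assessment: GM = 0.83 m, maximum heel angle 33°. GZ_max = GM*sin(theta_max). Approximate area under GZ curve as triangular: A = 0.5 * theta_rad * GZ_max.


Formula: GZ_max = GM * sin(theta); Area = 0.5 * theta_rad * GZ_max
Step 1 — GZ_max = 0.83 * sin(33°) = 0.83 * 0.544639 = 0.45205 m
Step 2 — theta_rad = 33 * pi/180 = 0.575959 rad
Step 3 — Area = 0.5 * 0.575959 * 0.45205 ≈ 0.13018 m·rad (5 s.f.)

0.13018 m·rad


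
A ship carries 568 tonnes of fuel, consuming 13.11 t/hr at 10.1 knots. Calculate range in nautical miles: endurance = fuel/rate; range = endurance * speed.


Formula: endurance = fuel / rate; range = endurance * speed
Step 1 — endurance = 568 / 13.11 = 43.3257 hours
Step 2 — range = 43.3257 * 10.1 ≈ 437.59 nautical miles (5 s.f.)

437.59 NM


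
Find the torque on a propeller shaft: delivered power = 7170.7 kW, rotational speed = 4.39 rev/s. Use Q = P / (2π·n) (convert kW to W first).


Formula: Q = P_W / (2 * pi * n)
Step 1 — P_W = 7170.7 kW * 1000 = 7170700.0 W
Step 2 — 2 * pi * n = 2 * pi * 4.39 = 27.583183
Step 3 — Q = 7170700.0 / 27.583183 ≈ 259970 N·m (5 s.f.)

259970 N·m


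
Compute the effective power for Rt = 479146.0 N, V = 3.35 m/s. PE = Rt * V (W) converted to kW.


Formula: PE = Rt * V / 1000 (kW)
Step 1 — PE (W) = 479146.0 * 3.35 = 1605139.1 W
Step 2 — PE (kW) = 1605139.1 / 1000 ≈ 1605.1 kW (5 s.f.)

1605.1 kW


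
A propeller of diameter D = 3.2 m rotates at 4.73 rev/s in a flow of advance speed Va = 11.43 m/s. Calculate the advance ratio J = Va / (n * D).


Formula: J = Va / (n * D)
Step 1 — n * D = 4.73 * 3.2 = 15.136
Step 2 — J = 11.43 / 15.136 ≈ 0.75515 (5 s.f.)

0.75515


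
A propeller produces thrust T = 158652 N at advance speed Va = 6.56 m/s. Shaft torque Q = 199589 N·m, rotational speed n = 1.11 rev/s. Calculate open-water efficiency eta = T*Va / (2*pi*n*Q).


Formula: eta = T * Va / (2 * pi * n * Q)
Step 1 — numerator = T * Va = 158652 * 6.56 = 1040757.12
Step 2 — 2 * pi * n = 2 * pi * 1.11 = 6.974336
Step 3 — denominator = 6.974336 * 199589 = 1392000.75
Step 4 — eta = 1040757.12 / 1392000.75 ≈ 0.74767 (5 s.f.)

0.74767


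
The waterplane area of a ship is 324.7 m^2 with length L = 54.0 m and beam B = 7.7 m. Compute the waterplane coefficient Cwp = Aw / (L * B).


Formula: Cwp = Aw / (L * B)
Step 1 — L * B = 54.0 * 7.7 = 415.8 m^2
Step 2 — Cwp = 324.7 / 415.8 ≈ 0.78090 (5 s.f.)

0.78090


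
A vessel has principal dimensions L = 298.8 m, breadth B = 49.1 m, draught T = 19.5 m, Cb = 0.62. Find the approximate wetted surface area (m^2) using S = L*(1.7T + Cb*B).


Formula: S = 1.7*L*T + V/T with V = Cb*L*B*T, i.e. S = L * (1.7*T + Cb*B)
Step 1 — 1.7*T = 1.7 * 19.5 = 33.15 m
Step 2 — Cb*B = 0.62 * 49.1 = 30.442 m
Step 3 — 1.7*T + Cb*B = 33.15 + 30.442 = 63.592 m
Step 4 — S = 298.8 * 63.592 ≈ 19001 m^2 (5 s.f.)

19001 m^2


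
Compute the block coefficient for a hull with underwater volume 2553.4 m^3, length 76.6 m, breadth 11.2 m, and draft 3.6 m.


Formula: Cb = V / (L * B * T)
Step 1 — L * B * T = 76.6 * 11.2 * 3.6 = 3088.512 m^3
Step 2 — Cb = 2553.4 / 3088.512 ≈ 0.82674 (5 s.f.)

0.82674


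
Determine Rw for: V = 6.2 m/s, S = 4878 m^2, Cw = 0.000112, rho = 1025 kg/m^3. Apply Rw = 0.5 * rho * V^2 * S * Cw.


Formula: Rw = 0.5 * rho * V^2 * S * Cw
Step 1 — V^2 = 6.2^2 = 38.44
Step 2 — 0.5 * rho * V^2 = 0.5 * 1025 * 38.44 = 19700.5
Step 3 — Rw = 19700.5 * 4878 * 0.000112 ≈ 10763 N (5 s.f.)

10763 N


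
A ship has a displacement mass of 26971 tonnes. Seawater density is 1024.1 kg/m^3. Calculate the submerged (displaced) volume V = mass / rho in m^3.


Formula: V = mass / rho
Step 1 — convert tonnes to kg: 26971 t * 1000 = 26971000 kg
Step 2 — V = 26971000 / 1024.1 ≈ 26336 m^3 (5 s.f.)

26336 m^3


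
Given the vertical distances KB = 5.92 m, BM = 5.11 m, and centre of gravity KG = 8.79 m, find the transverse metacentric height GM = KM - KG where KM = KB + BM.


Formula: GM = KB + BM - KG
Step 1 — KM = KB + BM = 5.92 + 5.11 = 11.03 m
Step 2 — GM = KM - KG = 11.03 - 8.79 = 2.24 m

2.24 m


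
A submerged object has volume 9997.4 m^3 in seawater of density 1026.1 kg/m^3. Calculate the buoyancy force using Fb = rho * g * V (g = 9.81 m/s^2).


Formula: Fb = rho * g * V
Substituting: Fb = 1026.1 * 9.81 * 9997.4
Intermediate: 1026.1 * 9.81 = 10066.041
Result: Fb = 10066.041 * 9997.4 ≈ 100630000 N (5 s.f.)

100630000 N


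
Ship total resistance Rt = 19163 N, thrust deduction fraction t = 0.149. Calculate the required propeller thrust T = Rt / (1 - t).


Formula: T = Rt / (1 - t)
Step 1 — (1 - t) = 1 - 0.149 = 0.851
Step 2 — T = 19163 / 0.851 ≈ 22518 N (5 s.f.)

22518 N


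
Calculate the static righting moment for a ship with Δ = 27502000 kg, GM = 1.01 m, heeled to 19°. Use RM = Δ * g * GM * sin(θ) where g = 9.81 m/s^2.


Formula: GZ = GM * sin(theta); RM = disp * g * GZ
Step 1 — GZ = 1.01 * sin(19°) = 1.01 * 0.325568 = 0.328824 m
Step 2 — RM = 27502000 * 9.81 * 0.328824 ≈ 88715000 N·m (5 s.f.)

88715000 N·m


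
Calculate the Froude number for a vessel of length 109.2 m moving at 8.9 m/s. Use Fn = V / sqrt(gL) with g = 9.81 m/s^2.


Formula: Fn = V / sqrt(g * L)
Step 1 — g * L = 9.81 * 109.2 = 1071.252
Step 2 — sqrt(g * L) = sqrt(1071.252) = 32.729986
Step 3 — Fn = 8.9 / 32.729986 ≈ 0.27192 (5 s.f.)

0.27192


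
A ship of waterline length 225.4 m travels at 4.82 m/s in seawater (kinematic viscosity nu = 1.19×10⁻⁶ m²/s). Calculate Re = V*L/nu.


Formula: Re = V * L / nu
Step 1 — V * L = 4.82 * 225.4 = 1086.428 m^2/s
Step 2 — Re = 1086.428 / 1.19e-6 = 9.13e+08

9.13e+08


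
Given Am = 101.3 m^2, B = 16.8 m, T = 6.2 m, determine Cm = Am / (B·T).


Formula: Cm = Am / (B * T)
Step 1 — B * T = 16.8 * 6.2 = 104.16 m^2
Step 2 — Cm = 101.3 / 104.16 ≈ 0.97254 (5 s.f.)

0.97254


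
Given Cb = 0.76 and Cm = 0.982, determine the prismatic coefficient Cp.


Formula: Cp = Cb / Cm
Substituting: Cp = 0.76 / 0.982
Result: Cp ≈ 0.77393 (5 s.f.)

0.77393


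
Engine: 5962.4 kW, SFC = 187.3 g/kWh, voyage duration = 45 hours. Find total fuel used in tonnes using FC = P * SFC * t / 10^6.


Formula: FC (tonnes) = P * SFC * t / 1,000,000
Step 1 — P * SFC * t = 5962.4 * 187.3 * 45 = 50254088.4 g
Step 2 — FC (tonnes) = 50254088.4 / 1,000,000 ≈ 50.254 tonnes (5 s.f.)

50.254 tonnes


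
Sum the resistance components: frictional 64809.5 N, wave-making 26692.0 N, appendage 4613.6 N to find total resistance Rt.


Formula: Rt = Rf + Rw + Ra
Substituting: Rt = 64809.5 + 26692.0 + 4613.6
Result: Rt = 96115.1 N

96115.1 N


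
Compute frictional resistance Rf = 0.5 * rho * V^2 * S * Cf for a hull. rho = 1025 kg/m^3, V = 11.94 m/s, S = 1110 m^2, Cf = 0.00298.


Formula: Rf = 0.5 * rho * V^2 * S * Cf
Step 1 — V^2 = 11.94^2 = 142.5636
Step 2 — 0.5 * rho * V^2 = 0.5 * 1025 * 142.5636 = 73063.845
Step 3 — Rf = 73063.845 * 1110 * 0.00298 ≈ 241680 N (5 s.f.)

241680 N


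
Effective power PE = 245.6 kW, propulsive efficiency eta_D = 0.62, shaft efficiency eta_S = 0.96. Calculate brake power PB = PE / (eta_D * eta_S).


Formula: PB = PE / (eta_D * eta_S)
Step 1 — combined efficiency = eta_D * eta_S = 0.62 * 0.96 = 0.5952
Step 2 — PB = 245.6 / 0.5952 ≈ 412.63 kW (5 s.f.)

412.63 kW


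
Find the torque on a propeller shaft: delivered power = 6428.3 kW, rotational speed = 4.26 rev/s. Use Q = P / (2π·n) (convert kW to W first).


Formula: Q = P_W / (2 * pi * n)
Step 1 — P_W = 6428.3 kW * 1000 = 6428300.0 W
Step 2 — 2 * pi * n = 2 * pi * 4.26 = 26.766369
Step 3 — Q = 6428300.0 / 26.766369 ≈ 240160 N·m (5 s.f.)

240160 N·m


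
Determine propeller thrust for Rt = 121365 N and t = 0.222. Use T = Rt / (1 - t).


Formula: T = Rt / (1 - t)
Step 1 — (1 - t) = 1 - 0.222 = 0.778
Step 2 — T = 121365 / 0.778 ≈ 156000 N (5 s.f.)

156000 N


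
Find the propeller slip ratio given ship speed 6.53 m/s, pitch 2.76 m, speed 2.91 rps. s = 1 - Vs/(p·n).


Formula: s = 1 - Vs / (p * n)
Step 1 — p * n = 2.76 * 2.91 = 8.0316
Step 2 — Vs / (p*n) = 6.53 / 8.0316 = 0.813038 (6 d.p.)
Step 3 — s = 1 - 0.813038 = 0.186962

0.186962


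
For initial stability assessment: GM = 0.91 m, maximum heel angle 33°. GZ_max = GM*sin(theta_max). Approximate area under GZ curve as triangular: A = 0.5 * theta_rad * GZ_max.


Formula: GZ_max = GM * sin(theta); Area = 0.5 * theta_rad * GZ_max
Step 1 — GZ_max = 0.91 * sin(33°) = 0.91 * 0.544639 = 0.495621 m
Step 2 — theta_rad = 33 * pi/180 = 0.575959 rad
Step 3 — Area = 0.5 * 0.575959 * 0.495621 ≈ 0.14273 m·rad (5 s.f.)

0.14273 m·rad


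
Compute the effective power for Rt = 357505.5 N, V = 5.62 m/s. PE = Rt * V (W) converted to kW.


Formula: PE = Rt * V / 1000 (kW)
Step 1 — PE (W) = 357505.5 * 5.62 = 2009180.91 W
Step 2 — PE (kW) = 2009180.91 / 1000 ≈ 2009.2 kW (5 s.f.)

2009.2 kW


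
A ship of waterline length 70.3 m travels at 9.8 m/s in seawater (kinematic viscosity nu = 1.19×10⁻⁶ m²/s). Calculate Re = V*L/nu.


Formula: Re = V * L / nu
Step 1 — V * L = 9.8 * 70.3 = 688.94 m^2/s
Step 2 — Re = 688.94 / 1.19e-6 = 5.79e+08

5.79e+08


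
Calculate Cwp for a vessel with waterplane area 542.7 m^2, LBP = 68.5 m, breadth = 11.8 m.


Formula: Cwp = Aw / (L * B)
Step 1 — L * B = 68.5 * 11.8 = 808.3 m^2
Step 2 — Cwp = 542.7 / 808.3 ≈ 0.67141 (5 s.f.)

0.67141


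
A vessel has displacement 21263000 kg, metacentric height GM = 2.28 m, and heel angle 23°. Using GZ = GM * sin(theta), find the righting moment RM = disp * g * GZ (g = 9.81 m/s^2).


Formula: GZ = GM * sin(theta); RM = disp * g * GZ
Step 1 — GZ = 2.28 * sin(23°) = 2.28 * 0.390731 = 0.890867 m
Step 2 — RM = 21263000 * 9.81 * 0.890867 ≈ 185830000 N·m (5 s.f.)

185830000 N·m


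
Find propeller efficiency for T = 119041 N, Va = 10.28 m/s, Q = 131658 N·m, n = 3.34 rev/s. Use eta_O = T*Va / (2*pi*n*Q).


Formula: eta = T * Va / (2 * pi * n * Q)
Step 1 — numerator = T * Va = 119041 * 10.28 = 1223741.48
Step 2 — 2 * pi * n = 2 * pi * 3.34 = 20.985839
Step 3 — denominator = 20.985839 * 131658 = 2762953.59
Step 4 — eta = 1223741.48 / 2762953.59 ≈ 0.44291 (5 s.f.)

0.44291


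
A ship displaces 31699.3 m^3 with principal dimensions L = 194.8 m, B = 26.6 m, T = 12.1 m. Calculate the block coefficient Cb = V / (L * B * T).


Formula: Cb = V / (L * B * T)
Step 1 — L * B * T = 194.8 * 26.6 * 12.1 = 62698.328 m^3
Step 2 — Cb = 31699.3 / 62698.328 ≈ 0.50558 (5 s.f.)

0.50558


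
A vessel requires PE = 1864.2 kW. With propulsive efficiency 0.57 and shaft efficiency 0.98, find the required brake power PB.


Formula: PB = PE / (eta_D * eta_S)
Step 1 — combined efficiency = eta_D * eta_S = 0.57 * 0.98 = 0.5586
Step 2 — PB = 1864.2 / 0.5586 ≈ 3337.3 kW (5 s.f.)

3337.3 kW


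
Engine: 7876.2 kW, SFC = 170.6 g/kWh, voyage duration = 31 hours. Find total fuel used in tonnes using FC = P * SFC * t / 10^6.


Formula: FC (tonnes) = P * SFC * t / 1,000,000
Step 1 — P * SFC * t = 7876.2 * 170.6 * 31 = 41654071.32 g
Step 2 — FC (tonnes) = 41654071.32 / 1,000,000 ≈ 41.654 tonnes (5 s.f.)

41.654 tonnes


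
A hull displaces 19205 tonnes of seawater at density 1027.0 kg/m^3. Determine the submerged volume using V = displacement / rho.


Formula: V = mass / rho
Step 1 — convert tonnes to kg: 19205 t * 1000 = 19205000 kg
Step 2 — V = 19205000 / 1027.0 ≈ 18700 m^3 (5 s.f.)

18700 m^3


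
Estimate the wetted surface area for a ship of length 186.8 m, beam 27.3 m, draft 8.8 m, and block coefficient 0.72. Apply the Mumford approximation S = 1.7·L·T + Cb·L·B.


Formula: S = 1.7*L*T + V/T with V = Cb*L*B*T, i.e. S = L * (1.7*T + Cb*B)
Step 1 — 1.7*T = 1.7 * 8.8 = 14.96 m
Step 2 — Cb*B = 0.72 * 27.3 = 19.656 m
Step 3 — 1.7*T + Cb*B = 14.96 + 19.656 = 34.616 m
Step 4 — S = 186.8 * 34.616 ≈ 6466.3 m^2 (5 s.f.)

6466.3 m^2


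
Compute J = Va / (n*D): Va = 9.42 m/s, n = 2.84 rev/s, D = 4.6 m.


Formula: J = Va / (n * D)
Step 1 — n * D = 2.84 * 4.6 = 13.064
Step 2 — J = 9.42 / 13.064 ≈ 0.72107 (5 s.f.)

0.72107


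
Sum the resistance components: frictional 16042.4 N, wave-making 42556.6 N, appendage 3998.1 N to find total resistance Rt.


Formula: Rt = Rf + Rw + Ra
Substituting: Rt = 16042.4 + 42556.6 + 3998.1
Result: Rt = 62597.1 N

62597.1 N


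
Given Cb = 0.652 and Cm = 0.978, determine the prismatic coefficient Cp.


Formula: Cp = Cb / Cm
Substituting: Cp = 0.652 / 0.978
Result: Cp ≈ 0.66667 (5 s.f.)

0.66667


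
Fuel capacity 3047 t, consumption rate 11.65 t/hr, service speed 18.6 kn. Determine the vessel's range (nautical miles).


Formula: endurance = fuel / rate; range = endurance * speed
Step 1 — endurance = 3047 / 11.65 = 261.5451 hours
Step 2 — range = 261.5451 * 18.6 ≈ 4864.7 nautical miles (5 s.f.)

4864.7 NM


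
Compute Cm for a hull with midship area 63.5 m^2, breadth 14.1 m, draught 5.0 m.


Formula: Cm = Am / (B * T)
Step 1 — B * T = 14.1 * 5.0 = 70.5 m^2
Step 2 — Cm = 63.5 / 70.5 ≈ 0.90071 (5 s.f.)

0.90071


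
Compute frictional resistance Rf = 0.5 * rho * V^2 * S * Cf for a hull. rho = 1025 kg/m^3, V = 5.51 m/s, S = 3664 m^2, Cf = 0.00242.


Formula: Rf = 0.5 * rho * V^2 * S * Cf
Step 1 — V^2 = 5.51^2 = 30.3601
Step 2 — 0.5 * rho * V^2 = 0.5 * 1025 * 30.3601 = 15559.55125
Step 3 — Rf = 15559.55125 * 3664 * 0.00242 ≈ 137960 N (5 s.f.)

137960 N


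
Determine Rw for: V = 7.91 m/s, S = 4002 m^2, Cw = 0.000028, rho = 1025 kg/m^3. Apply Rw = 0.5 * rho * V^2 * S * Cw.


Formula: Rw = 0.5 * rho * V^2 * S * Cw
Step 1 — V^2 = 7.91^2 = 62.5681
Step 2 — 0.5 * rho * V^2 = 0.5 * 1025 * 62.5681 = 32066.15125
Step 3 — Rw = 32066.15125 * 4002 * 0.000028 ≈ 3593.2 N (5 s.f.)

3593.2 N


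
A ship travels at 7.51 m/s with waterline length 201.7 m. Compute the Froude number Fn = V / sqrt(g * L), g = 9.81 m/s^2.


Formula: Fn = V / sqrt(g * L)
Step 1 — g * L = 9.81 * 201.7 = 1978.677
Step 2 — sqrt(g * L) = sqrt(1978.677) = 44.482322
Step 3 — Fn = 7.51 / 44.482322 ≈ 0.16883 (5 s.f.)

0.16883


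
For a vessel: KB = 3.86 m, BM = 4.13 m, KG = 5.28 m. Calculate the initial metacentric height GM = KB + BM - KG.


Formula: GM = KB + BM - KG
Step 1 — KM = KB + BM = 3.86 + 4.13 = 7.99 m
Step 2 — GM = KM - KG = 7.99 - 5.28 = 2.71 m

2.71 m


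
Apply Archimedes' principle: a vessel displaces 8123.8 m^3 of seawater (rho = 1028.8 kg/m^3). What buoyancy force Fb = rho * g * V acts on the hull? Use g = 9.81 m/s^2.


Formula: Fb = rho * g * V
Substituting: Fb = 1028.8 * 9.81 * 8123.8
Intermediate: 1028.8 * 9.81 = 10092.528
Result: Fb = 10092.528 * 8123.8 ≈ 81990000 N (5 s.f.)

81990000 N


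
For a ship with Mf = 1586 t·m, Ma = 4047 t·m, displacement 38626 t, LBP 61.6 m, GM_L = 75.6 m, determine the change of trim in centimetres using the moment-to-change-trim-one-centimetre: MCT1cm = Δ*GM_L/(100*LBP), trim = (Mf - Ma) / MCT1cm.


Formula: net trimming moment = Mf - Ma; MCT1cm = Δ*GM_L/(100*LBP); trim = net moment / MCT1cm
Step 1 — net trimming moment = 1586 - 4047 = -2461 t·m
Step 2 — MCT1cm = 38626 * 75.6 / (100 * 61.6) = 474.0464 t·m/cm
Step 3 — trim = -2461 / 474.0464 ≈ -5.1915 cm (5 s.f.)

-5.1915 cm


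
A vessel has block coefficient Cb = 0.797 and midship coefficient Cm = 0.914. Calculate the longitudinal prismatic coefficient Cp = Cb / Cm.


Formula: Cp = Cb / Cm
Substituting: Cp = 0.797 / 0.914
Result: Cp ≈ 0.87199 (5 s.f.)

0.87199


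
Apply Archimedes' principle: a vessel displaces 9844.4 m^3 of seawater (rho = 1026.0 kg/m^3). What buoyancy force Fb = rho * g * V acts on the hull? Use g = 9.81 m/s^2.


Formula: Fb = rho * g * V
Substituting: Fb = 1026.0 * 9.81 * 9844.4
Intermediate: 1026.0 * 9.81 = 10065.06
Result: Fb = 10065.06 * 9844.4 ≈ 99084000 N (5 s.f.)

99084000 N


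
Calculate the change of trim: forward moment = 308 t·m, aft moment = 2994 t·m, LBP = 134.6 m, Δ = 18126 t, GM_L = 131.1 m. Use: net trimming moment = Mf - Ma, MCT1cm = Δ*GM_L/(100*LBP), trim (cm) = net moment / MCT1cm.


Formula: net trimming moment = Mf - Ma; MCT1cm = Δ*GM_L/(100*LBP); trim = net moment / MCT1cm
Step 1 — net trimming moment = 308 - 2994 = -2686 t·m
Step 2 — MCT1cm = 18126 * 131.1 / (100 * 134.6) = 176.5467 t·m/cm
Step 3 — trim = -2686 / 176.5467 ≈ -15.214 cm (5 s.f.)

-15.214 cm


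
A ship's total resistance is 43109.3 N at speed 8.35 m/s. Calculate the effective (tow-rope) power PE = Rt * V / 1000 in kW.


Formula: PE = Rt * V / 1000 (kW)
Step 1 — PE (W) = 43109.3 * 8.35 = 359962.655 W
Step 2 — PE (kW) = 359962.655 / 1000 ≈ 359.96 kW (5 s.f.)

359.96 kW


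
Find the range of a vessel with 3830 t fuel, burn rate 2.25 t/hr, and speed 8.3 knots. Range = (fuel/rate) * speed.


Formula: endurance = fuel / rate; range = endurance * speed
Step 1 — endurance = 3830 / 2.25 = 1702.2222 hours
Step 2 — range = 1702.2222 * 8.3 ≈ 14128 nautical miles (5 s.f.)

14128 NM
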